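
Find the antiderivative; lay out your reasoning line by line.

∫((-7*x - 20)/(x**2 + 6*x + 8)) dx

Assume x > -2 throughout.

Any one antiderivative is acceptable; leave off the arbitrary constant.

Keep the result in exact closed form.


Step 1. Decompose ∫((-7*x - 20)/(x**2 + 6*x + 8)) dx by partial fractions, (-7*x - 20)/(x**2 + 6*x + 8) = -4/(x + 4) - 3/(x + 2): now ∫(-3/(x + 2)) dx + ∫(-4/(x + 4)) dx.
Step 2. Evaluate the standard form [assuming x > -4]: now -4*log(x + 4) + ∫(-3/(x + 2)) dx.
Step 3. Evaluate the standard form [assuming x > -2]: now -3*log(x + 2) - 4*log(x + 4).
Answer: -3*log(x + 2) - 4*log(x + 4).


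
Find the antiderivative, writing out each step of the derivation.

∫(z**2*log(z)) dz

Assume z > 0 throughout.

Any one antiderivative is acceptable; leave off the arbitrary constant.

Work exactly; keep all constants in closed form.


Step 1. Integrate ∫(z**2*log(z)) dz by parts with u = log(z), dv = (z**2) dz, so v = z**3/3 [assuming z > 0]: now z**3*log(z)/3 + ∫(-z**2/3) dz.
Step 2. Evaluate the standard form: now z**3*log(z)/3 - z**3/9.
Answer: z**3*log(z)/3 - z**3/9.


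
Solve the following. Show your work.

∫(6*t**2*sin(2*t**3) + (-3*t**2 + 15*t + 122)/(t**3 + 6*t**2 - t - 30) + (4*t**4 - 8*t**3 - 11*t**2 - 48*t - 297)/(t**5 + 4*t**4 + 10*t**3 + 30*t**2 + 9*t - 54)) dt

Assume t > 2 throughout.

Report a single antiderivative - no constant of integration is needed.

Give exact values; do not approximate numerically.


Step 1. Rewrite: now ∫(6*t**2*sin(2*t**3)) dt + ∫((-3*t**2 + 15*t + 122)/(t**3 + 6*t**2 - t - 30)) dt + ∫((4*t**4 - 8*t**3 - 11*t**2 - 48*t - 297)/(t**5 + 4*t**4 + 10*t**3 + 30*t**2 + 9*t - 54)) dt.
Step 2. Decompose ∫((-3*t**2 + 15*t + 122)/(t**3 + 6*t**2 - t - 30)) dt by partial fractions, (-3*t**2 + 15*t + 122)/(t**3 + 6*t**2 - t - 30) = -2/(t + 5) - 5/(t + 3) + 4/(t - 2): now ∫(6*t**2*sin(2*t**3)) dt + ∫((4*t**4 - 8*t**3 - 11*t**2 - 48*t - 297)/(t**5 + 4*t**4 + 10*t**3 + 30*t**2 + 9*t - 54)) dt + ∫(4/(t - 2)) dt + ∫(-5/(t + 3)) dt + ∫(-2/(t + 5)) dt.
Step 3. Evaluate the standard form [assuming t > 2]: now 4*log(t - 2) + ∫(6*t**2*sin(2*t**3)) dt + ∫((4*t**4 - 8*t**3 - 11*t**2 - 48*t - 297)/(t**5 + 4*t**4 + 10*t**3 + 30*t**2 + 9*t - 54)) dt + ∫(-5/(t + 3)) dt + ∫(-2/(t + 5)) dt.
Step 4. Evaluate the standard form [assuming t > -5]: now 4*log(t - 2) - 2*log(t + 5) + ∫(6*t**2*sin(2*t**3)) dt + ∫((4*t**4 - 8*t**3 - 11*t**2 - 48*t - 297)/(t**5 + 4*t**4 + 10*t**3 + 30*t**2 + 9*t - 54)) dt + ∫(-5/(t + 3)) dt.
Step 5. Evaluate the standard form [assuming t > -3]: now 4*log(t - 2) - 5*log(t + 3) - 2*log(t + 5) + ∫(6*t**2*sin(2*t**3)) dt + ∫((4*t**4 - 8*t**3 - 11*t**2 - 48*t - 297)/(t**5 + 4*t**4 + 10*t**3 + 30*t**2 + 9*t - 54)) dt.
Step 6. Substitute u = t**3, turning ∫(6*t**2*sin(2*t**3)) dt into ∫(2*sin(2*u)) du: now 4*log(t - 2) - 5*log(t + 3) - 2*log(t + 5) + ∫((4*t**4 - 8*t**3 - 11*t**2 - 48*t - 297)/(t**5 + 4*t**4 + 10*t**3 + 30*t**2 + 9*t - 54)) dt + ∫(2*sin(2*u)) du.
Step 7. Evaluate the standard form: now 4*log(t - 2) - 5*log(t + 3) - 2*log(t + 5) - cos(2*u) + ∫((4*t**4 - 8*t**3 - 11*t**2 - 48*t - 297)/(t**5 + 4*t**4 + 10*t**3 + 30*t**2 + 9*t - 54)) dt.
Step 8. Substitute back u = t**3: now 4*log(t - 2) - 5*log(t + 3) - 2*log(t + 5) - cos(2*t**3) + ∫((4*t**4 - 8*t**3 - 11*t**2 - 48*t - 297)/(t**5 + 4*t**4 + 10*t**3 + 30*t**2 + 9*t - 54)) dt.
Step 9. Decompose ∫((4*t**4 - 8*t**3 - 11*t**2 - 48*t - 297)/(t**5 + 4*t**4 + 10*t**3 + 30*t**2 + 9*t - 54)) dt by partial fractions, (4*t**4 - 8*t**3 - 11*t**2 - 48*t - 297)/(t**5 + 4*t**4 + 10*t**3 + 30*t**2 + 9*t - 54) = -3/(t**2 + 9) + 4/(t + 3) + 3/(t + 2) - 3/(t - 1): now 4*log(t - 2) - 5*log(t + 3) - 2*log(t + 5) - cos(2*t**3) + ∫(-3/(t - 1)) dt + ∫(3/(t + 2)) dt + ∫(4/(t + 3)) dt + ∫(-3/(t**2 + 9)) dt.
Step 10. Evaluate the standard form [assuming t > -2]: now 4*log(t - 2) + 3*log(t + 2) - 5*log(t + 3) - 2*log(t + 5) - cos(2*t**3) + ∫(-3/(t - 1)) dt + ∫(4/(t + 3)) dt + ∫(-3/(t**2 + 9)) dt.
Step 11. Evaluate the standard form [assuming t > -3]: now 4*log(t - 2) + 3*log(t + 2) - log(t + 3) - 2*log(t + 5) - cos(2*t**3) + ∫(-3/(t - 1)) dt + ∫(-3/(t**2 + 9)) dt.
Step 12. Evaluate the standard form [assuming t > 1]: now 4*log(t - 2) - 3*log(t - 1) + 3*log(t + 2) - log(t + 3) - 2*log(t + 5) - cos(2*t**3) + ∫(-3/(t**2 + 9)) dt.
Step 13. Evaluate the standard form: now 4*log(t - 2) - 3*log(t - 1) + 3*log(t + 2) - log(t + 3) - 2*log(t + 5) - cos(2*t**3) - atan(t/3).
Answer: 4*log(t - 2) - 3*log(t - 1) + 3*log(t + 2) - log(t + 3) - 2*log(t + 5) - cos(2*t**3) - atan(t/3).


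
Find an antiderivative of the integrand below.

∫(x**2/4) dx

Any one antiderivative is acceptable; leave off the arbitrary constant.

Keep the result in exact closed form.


Answer: x**3/12.


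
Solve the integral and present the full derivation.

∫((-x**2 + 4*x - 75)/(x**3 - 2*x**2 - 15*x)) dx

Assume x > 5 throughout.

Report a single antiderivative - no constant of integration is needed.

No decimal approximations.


Step 1. Decompose ∫((-x**2 + 4*x - 75)/(x**3 - 2*x**2 - 15*x)) dx by partial fractions, (-x**2 + 4*x - 75)/(x**3 - 2*x**2 - 15*x) = -4/(x + 3) - 2/(x - 5) + 5/x: now ∫(5/x) dx + ∫(-2/(x - 5)) dx + ∫(-4/(x + 3)) dx.
Step 2. Evaluate the standard form [assuming x > 0]: now 5*log(x) + ∫(-2/(x - 5)) dx + ∫(-4/(x + 3)) dx.
Step 3. Evaluate the standard form [assuming x > 5]: now 5*log(x) - 2*log(x - 5) + ∫(-4/(x + 3)) dx.
Step 4. Evaluate the standard form [assuming x > -3]: now 5*log(x) - 2*log(x - 5) - 4*log(x + 3).
Answer: 5*log(x) - 2*log(x - 5) - 4*log(x + 3).


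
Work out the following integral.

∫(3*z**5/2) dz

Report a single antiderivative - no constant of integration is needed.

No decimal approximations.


Answer: z**6/4.


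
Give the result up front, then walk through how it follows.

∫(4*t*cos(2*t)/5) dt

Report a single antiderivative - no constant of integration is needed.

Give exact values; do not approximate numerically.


The answer is 2*t*sin(2*t)/5 + cos(2*t)/5.
Step 1. Integrate ∫(4*t*cos(2*t)/5) dt by parts with u = t, dv = (4*cos(2*t)/5) dt, so v = 2*sin(2*t)/5: now 2*t*sin(2*t)/5 + ∫(-2*sin(2*t)/5) dt.
Step 2. Evaluate the standard form: now 2*t*sin(2*t)/5 + cos(2*t)/5.
Answer: 2*t*sin(2*t)/5 + cos(2*t)/5.


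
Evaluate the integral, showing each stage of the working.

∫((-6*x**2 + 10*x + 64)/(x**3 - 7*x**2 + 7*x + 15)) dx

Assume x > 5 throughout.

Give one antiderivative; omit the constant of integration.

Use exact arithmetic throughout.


Step 1. Decompose ∫((-6*x**2 + 10*x + 64)/(x**3 - 7*x**2 + 7*x + 15)) dx by partial fractions, (-6*x**2 + 10*x + 64)/(x**3 - 7*x**2 + 7*x + 15) = 2/(x + 1) - 5/(x - 3) - 3/(x - 5): now ∫(-3/(x - 5)) dx + ∫(-5/(x - 3)) dx + ∫(2/(x + 1)) dx.
Step 2. Evaluate the standard form [assuming x > 3]: now -5*log(x - 3) + ∫(-3/(x - 5)) dx + ∫(2/(x + 1)) dx.
Step 3. Evaluate the standard form [assuming x > -1]: now -5*log(x - 3) + 2*log(x + 1) + ∫(-3/(x - 5)) dx.
Step 4. Evaluate the standard form [assuming x > 5]: now -3*log(x - 5) - 5*log(x - 3) + 2*log(x + 1).
Answer: -3*log(x - 5) - 5*log(x - 3) + 2*log(x + 1).


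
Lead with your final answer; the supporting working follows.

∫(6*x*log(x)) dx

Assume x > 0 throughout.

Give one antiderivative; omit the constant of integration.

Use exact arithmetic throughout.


The answer is 3*x**2*log(x) - 3*x**2/2.
Step 1. Integrate ∫(6*x*log(x)) dx by parts with u = log(x), dv = (6*x) dx, so v = 3*x**2 [assuming x > 0]: now 3*x**2*log(x) + ∫(-3*x) dx.
Step 2. Evaluate the standard form: now 3*x**2*log(x) - 3*x**2/2.
Answer: 3*x**2*log(x) - 3*x**2/2.


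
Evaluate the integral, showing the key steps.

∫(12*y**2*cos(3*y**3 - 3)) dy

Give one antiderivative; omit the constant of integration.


Step 1. Substitute u = y**3 - 1, turning ∫(12*y**2*cos(3*y**3 - 3)) dy into ∫(4*cos(3*u)) du: now ∫(4*cos(3*u)) du.
Step 2. Evaluate the standard form: now 4*sin(3*u)/3.
Step 3. Substitute back u = y**3 - 1: now 4*sin(3*y**3 - 3)/3.
Answer: 4*sin(3*y**3 - 3)/3.


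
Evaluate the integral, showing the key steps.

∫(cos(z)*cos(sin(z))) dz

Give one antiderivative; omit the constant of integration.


Step 1. Substitute u = sin(z), turning ∫(cos(z)*cos(sin(z))) dz into ∫(cos(u)) du: now ∫(cos(u)) du.
Step 2. Evaluate the standard form: now sin(u).
Step 3. Substitute back u = sin(z): now sin(sin(z)).
Answer: sin(sin(z)).


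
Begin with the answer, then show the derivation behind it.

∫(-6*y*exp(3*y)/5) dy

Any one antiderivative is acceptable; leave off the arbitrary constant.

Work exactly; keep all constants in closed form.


The answer is -2*y*exp(3*y)/5 + 2*exp(3*y)/15.
Step 1. Integrate ∫(-6*y*exp(3*y)/5) dy by parts with u = y, dv = (-6*exp(3*y)/5) dy, so v = -2*exp(3*y)/5: now -2*y*exp(3*y)/5 + ∫(2*exp(3*y)/5) dy.
Step 2. Evaluate the standard form: now -2*y*exp(3*y)/5 + 2*exp(3*y)/15.
Answer: -2*y*exp(3*y)/5 + 2*exp(3*y)/15.


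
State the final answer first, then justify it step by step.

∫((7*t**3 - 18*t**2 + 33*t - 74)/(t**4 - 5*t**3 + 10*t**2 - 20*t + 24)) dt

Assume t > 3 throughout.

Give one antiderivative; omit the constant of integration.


The answer is 4*log(t - 3) + 3*log(t - 2) - atan(t/2)/2.
Step 1. Decompose ∫((7*t**3 - 18*t**2 + 33*t - 74)/(t**4 - 5*t**3 + 10*t**2 - 20*t + 24)) dt by partial fractions, (7*t**3 - 18*t**2 + 33*t - 74)/(t**4 - 5*t**3 + 10*t**2 - 20*t + 24) = -1/(t**2 + 4) + 3/(t - 2) + 4/(t - 3): now ∫(4/(t - 3)) dt + ∫(3/(t - 2)) dt + ∫(-1/(t**2 + 4)) dt.
Step 2. Evaluate the standard form [assuming t > 2]: now 3*log(t - 2) + ∫(4/(t - 3)) dt + ∫(-1/(t**2 + 4)) dt.
Step 3. Evaluate the standard form [assuming t > 3]: now 4*log(t - 3) + 3*log(t - 2) + ∫(-1/(t**2 + 4)) dt.
Step 4. Evaluate the standard form: now 4*log(t - 3) + 3*log(t - 2) - atan(t/2)/2.
Answer: 4*log(t - 3) + 3*log(t - 2) - atan(t/2)/2.


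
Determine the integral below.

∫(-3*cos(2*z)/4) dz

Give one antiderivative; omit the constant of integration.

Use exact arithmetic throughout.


Answer: -3*sin(2*z)/8.


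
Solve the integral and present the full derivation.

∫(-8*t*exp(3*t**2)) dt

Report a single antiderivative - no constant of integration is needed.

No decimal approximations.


Step 1. Substitute u = t**2, turning ∫(-8*t*exp(3*t**2)) dt into ∫(-4*exp(3*u)) du: now ∫(-4*exp(3*u)) du.
Step 2. Evaluate the standard form: now -4*exp(3*u)/3.
Step 3. Substitute back u = t**2: now -4*exp(3*t**2)/3.
Answer: -4*exp(3*t**2)/3.


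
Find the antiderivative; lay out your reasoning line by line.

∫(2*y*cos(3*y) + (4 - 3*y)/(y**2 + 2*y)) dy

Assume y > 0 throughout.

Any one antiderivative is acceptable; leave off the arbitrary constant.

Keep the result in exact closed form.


Step 1. Rewrite: now ∫(2*y*cos(3*y)) dy + ∫((4 - 3*y)/(y**2 + 2*y)) dy.
Step 2. Integrate ∫(2*y*cos(3*y)) dy by parts with u = y, dv = (2*cos(3*y)) dy, so v = 2*sin(3*y)/3: now 2*y*sin(3*y)/3 + ∫((4 - 3*y)/(y**2 + 2*y)) dy + ∫(-2*sin(3*y)/3) dy.
Step 3. Evaluate the standard form: now 2*y*sin(3*y)/3 + 2*cos(3*y)/9 + ∫((4 - 3*y)/(y**2 + 2*y)) dy.
Step 4. Decompose ∫((4 - 3*y)/(y**2 + 2*y)) dy by partial fractions, (4 - 3*y)/(y**2 + 2*y) = -5/(y + 2) + 2/y: now 2*y*sin(3*y)/3 + 2*cos(3*y)/9 + ∫(2/y) dy + ∫(-5/(y + 2)) dy.
Step 5. Evaluate the standard form [assuming y > 0]: now 2*y*sin(3*y)/3 + 2*log(y) + 2*cos(3*y)/9 + ∫(-5/(y + 2)) dy.
Step 6. Evaluate the standard form [assuming y > -2]: now 2*y*sin(3*y)/3 + 2*log(y) - 5*log(y + 2) + 2*cos(3*y)/9.
Answer: 2*y*sin(3*y)/3 + 2*log(y) - 5*log(y + 2) + 2*cos(3*y)/9.


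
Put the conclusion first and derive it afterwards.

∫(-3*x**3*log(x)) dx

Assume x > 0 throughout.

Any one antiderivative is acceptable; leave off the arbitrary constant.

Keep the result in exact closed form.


The answer is -3*x**4*log(x)/4 + 3*x**4/16.
Step 1. Integrate ∫(-3*x**3*log(x)) dx by parts with u = log(x), dv = (-3*x**3) dx, so v = -3*x**4/4 [assuming x > 0]: now -3*x**4*log(x)/4 + ∫(3*x**3/4) dx.
Step 2. Evaluate the standard form: now -3*x**4*log(x)/4 + 3*x**4/16.
Answer: -3*x**4*log(x)/4 + 3*x**4/16.


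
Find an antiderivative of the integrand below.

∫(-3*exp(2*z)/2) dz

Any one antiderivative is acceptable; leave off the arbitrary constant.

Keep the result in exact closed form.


Answer: -3*exp(2*z)/4.


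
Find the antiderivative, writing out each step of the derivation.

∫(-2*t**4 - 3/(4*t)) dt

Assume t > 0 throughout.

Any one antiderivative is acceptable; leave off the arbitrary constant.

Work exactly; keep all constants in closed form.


Step 1. Rewrite: now ∫(-3/(4*t)) dt + ∫(-2*t**4) dt.
Step 2. Evaluate the standard form: now -2*t**5/5 + ∫(-3/(4*t)) dt.
Step 3. Evaluate the standard form [assuming t > 0]: now -2*t**5/5 - 3*log(t)/4.
Answer: -2*t**5/5 - 3*log(t)/4.


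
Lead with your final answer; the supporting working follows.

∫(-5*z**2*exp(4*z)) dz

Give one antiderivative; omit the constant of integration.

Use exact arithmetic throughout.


The answer is -5*z**2*exp(4*z)/4 + 5*z*exp(4*z)/8 - 5*exp(4*z)/32.
Step 1. Integrate ∫(-5*z**2*exp(4*z)) dz by parts with u = z**2, dv = (-5*exp(4*z)) dz, so v = -5*exp(4*z)/4: now -5*z**2*exp(4*z)/4 + ∫(5*z*exp(4*z)/2) dz.
Step 2. Integrate ∫(5*z*exp(4*z)/2) dz by parts with u = z, dv = (5*exp(4*z)/2) dz, so v = 5*exp(4*z)/8: now -5*z**2*exp(4*z)/4 + 5*z*exp(4*z)/8 + ∫(-5*exp(4*z)/8) dz.
Step 3. Evaluate the standard form: now -5*z**2*exp(4*z)/4 + 5*z*exp(4*z)/8 - 5*exp(4*z)/32.
Answer: -5*z**2*exp(4*z)/4 + 5*z*exp(4*z)/8 - 5*exp(4*z)/32.


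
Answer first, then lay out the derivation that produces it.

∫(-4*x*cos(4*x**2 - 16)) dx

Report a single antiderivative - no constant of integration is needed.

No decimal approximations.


The answer is -sin(4*x**2 - 16)/2.
Step 1. Substitute u = x**2 - 4, turning ∫(-4*x*cos(4*x**2 - 16)) dx into ∫(-2*cos(4*u)) du: now ∫(-2*cos(4*u)) du.
Step 2. Evaluate the standard form: now -sin(4*u)/2.
Step 3. Substitute back u = x**2 - 4: now -sin(4*x**2 - 16)/2.
Answer: -sin(4*x**2 - 16)/2.


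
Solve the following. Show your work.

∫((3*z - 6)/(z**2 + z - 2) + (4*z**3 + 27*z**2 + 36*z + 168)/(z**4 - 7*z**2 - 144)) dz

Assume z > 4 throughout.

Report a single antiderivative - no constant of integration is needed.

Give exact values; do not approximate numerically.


Step 1. Rewrite: now ∫((3*z - 6)/(z**2 + z - 2)) dz + ∫((4*z**3 + 27*z**2 + 36*z + 168)/(z**4 - 7*z**2 - 144)) dz.
Step 2. Decompose ∫((4*z**3 + 27*z**2 + 36*z + 168)/(z**4 - 7*z**2 - 144)) dz by partial fractions, (4*z**3 + 27*z**2 + 36*z + 168)/(z**4 - 7*z**2 - 144) = 3/(z**2 + 9) - 1/(z + 4) + 5/(z - 4): now ∫((3*z - 6)/(z**2 + z - 2)) dz + ∫(5/(z - 4)) dz + ∫(-1/(z + 4)) dz + ∫(3/(z**2 + 9)) dz.
Step 3. Evaluate the standard form [assuming z > 4]: now 5*log(z - 4) + ∫((3*z - 6)/(z**2 + z - 2)) dz + ∫(-1/(z + 4)) dz + ∫(3/(z**2 + 9)) dz.
Step 4. Evaluate the standard form [assuming z > -4]: now 5*log(z - 4) - log(z + 4) + ∫((3*z - 6)/(z**2 + z - 2)) dz + ∫(3/(z**2 + 9)) dz.
Step 5. Evaluate the standard form: now 5*log(z - 4) - log(z + 4) + atan(z/3) + ∫((3*z - 6)/(z**2 + z - 2)) dz.
Step 6. Decompose ∫((3*z - 6)/(z**2 + z - 2)) dz by partial fractions, (3*z - 6)/(z**2 + z - 2) = 4/(z + 2) - 1/(z - 1): now 5*log(z - 4) - log(z + 4) + atan(z/3) + ∫(-1/(z - 1)) dz + ∫(4/(z + 2)) dz.
Step 7. Evaluate the standard form [assuming z > 1]: now 5*log(z - 4) - log(z - 1) - log(z + 4) + atan(z/3) + ∫(4/(z + 2)) dz.
Step 8. Evaluate the standard form [assuming z > -2]: now 5*log(z - 4) - log(z - 1) + 4*log(z + 2) - log(z + 4) + atan(z/3).
Answer: 5*log(z - 4) - log(z - 1) + 4*log(z + 2) - log(z + 4) + atan(z/3).


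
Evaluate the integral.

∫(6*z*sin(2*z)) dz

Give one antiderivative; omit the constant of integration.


Answer: -3*z*cos(2*z) + 3*sin(2*z)/2.


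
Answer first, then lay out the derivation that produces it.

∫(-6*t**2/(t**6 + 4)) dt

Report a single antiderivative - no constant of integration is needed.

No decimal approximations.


The answer is -atan(t**3/2).
Step 1. Substitute u = t**3, turning ∫(-6*t**2/(t**6 + 4)) dt into ∫(-2/(u**2 + 4)) du: now ∫(-2/(u**2 + 4)) du.
Step 2. Evaluate the standard form: now -atan(u/2).
Step 3. Substitute back u = t**3: now -atan(t**3/2).
Answer: -atan(t**3/2).


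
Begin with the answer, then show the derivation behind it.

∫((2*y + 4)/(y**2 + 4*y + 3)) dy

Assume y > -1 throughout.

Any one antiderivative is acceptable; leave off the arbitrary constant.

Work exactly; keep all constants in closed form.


The answer is log(y + 1) + log(y + 3).
Step 1. Decompose ∫((2*y + 4)/(y**2 + 4*y + 3)) dy by partial fractions, (2*y + 4)/(y**2 + 4*y + 3) = 1/(y + 3) + 1/(y + 1): now ∫(1/(y + 1)) dy + ∫(1/(y + 3)) dy.
Step 2. Evaluate the standard form [assuming y > -1]: now log(y + 1) + ∫(1/(y + 3)) dy.
Step 3. Evaluate the standard form [assuming y > -3]: now log(y + 1) + log(y + 3).
Answer: log(y + 1) + log(y + 3).


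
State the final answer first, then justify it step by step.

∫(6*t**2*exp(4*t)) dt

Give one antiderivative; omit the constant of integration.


The answer is 3*t**2*exp(4*t)/2 - 3*t*exp(4*t)/4 + 3*exp(4*t)/16.
Step 1. Integrate ∫(6*t**2*exp(4*t)) dt by parts with u = t**2, dv = (6*exp(4*t)) dt, so v = 3*exp(4*t)/2: now 3*t**2*exp(4*t)/2 + ∫(-3*t*exp(4*t)) dt.
Step 2. Integrate ∫(-3*t*exp(4*t)) dt by parts with u = t, dv = (-3*exp(4*t)) dt, so v = -3*exp(4*t)/4: now 3*t**2*exp(4*t)/2 - 3*t*exp(4*t)/4 + ∫(3*exp(4*t)/4) dt.
Step 3. Evaluate the standard form: now 3*t**2*exp(4*t)/2 - 3*t*exp(4*t)/4 + 3*exp(4*t)/16.
Answer: 3*t**2*exp(4*t)/2 - 3*t*exp(4*t)/4 + 3*exp(4*t)/16.


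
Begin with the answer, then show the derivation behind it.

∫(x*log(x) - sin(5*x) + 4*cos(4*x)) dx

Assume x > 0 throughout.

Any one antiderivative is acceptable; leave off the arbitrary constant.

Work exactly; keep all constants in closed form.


The answer is x**2*log(x)/2 - x**2/4 + sin(4*x) + cos(5*x)/5.
Step 1. Rewrite: now ∫(x*log(x)) dx + ∫(-sin(5*x)) dx + ∫(4*cos(4*x)) dx.
Step 2. Evaluate the standard form: now sin(4*x) + ∫(x*log(x)) dx + ∫(-sin(5*x)) dx.
Step 3. Integrate ∫(x*log(x)) dx by parts with u = log(x), dv = (x) dx, so v = x**2/2 [assuming x > 0]: now x**2*log(x)/2 + sin(4*x) + ∫(-x/2) dx + ∫(-sin(5*x)) dx.
Step 4. Evaluate the standard form: now x**2*log(x)/2 - x**2/4 + sin(4*x) + ∫(-sin(5*x)) dx.
Step 5. Evaluate the standard form: now x**2*log(x)/2 - x**2/4 + sin(4*x) + cos(5*x)/5.
Answer: x**2*log(x)/2 - x**2/4 + sin(4*x) + cos(5*x)/5.


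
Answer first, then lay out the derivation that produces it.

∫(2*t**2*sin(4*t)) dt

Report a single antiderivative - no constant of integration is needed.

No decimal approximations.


The answer is -t**2*cos(4*t)/2 + t*sin(4*t)/4 + cos(4*t)/16.
Step 1. Integrate ∫(2*t**2*sin(4*t)) dt by parts with u = t**2, dv = (2*sin(4*t)) dt, so v = -cos(4*t)/2: now -t**2*cos(4*t)/2 + ∫(t*cos(4*t)) dt.
Step 2. Integrate ∫(t*cos(4*t)) dt by parts with u = t, dv = (cos(4*t)) dt, so v = sin(4*t)/4: now -t**2*cos(4*t)/2 + t*sin(4*t)/4 + ∫(-sin(4*t)/4) dt.
Step 3. Evaluate the standard form: now -t**2*cos(4*t)/2 + t*sin(4*t)/4 + cos(4*t)/16.
Answer: -t**2*cos(4*t)/2 + t*sin(4*t)/4 + cos(4*t)/16.


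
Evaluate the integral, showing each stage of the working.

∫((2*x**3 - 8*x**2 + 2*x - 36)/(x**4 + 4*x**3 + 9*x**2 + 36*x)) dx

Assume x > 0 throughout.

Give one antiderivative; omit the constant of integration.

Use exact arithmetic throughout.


Step 1. Decompose ∫((2*x**3 - 8*x**2 + 2*x - 36)/(x**4 + 4*x**3 + 9*x**2 + 36*x)) dx by partial fractions, (2*x**3 - 8*x**2 + 2*x - 36)/(x**4 + 4*x**3 + 9*x**2 + 36*x) = -4/(x**2 + 9) + 3/(x + 4) - 1/x: now ∫(-1/x) dx + ∫(3/(x + 4)) dx + ∫(-4/(x**2 + 9)) dx.
Step 2. Evaluate the standard form [assuming x > -4]: now 3*log(x + 4) + ∫(-1/x) dx + ∫(-4/(x**2 + 9)) dx.
Step 3. Evaluate the standard form [assuming x > 0]: now -log(x) + 3*log(x + 4) + ∫(-4/(x**2 + 9)) dx.
Step 4. Evaluate the standard form: now -log(x) + 3*log(x + 4) - 4*atan(x/3)/3.
Answer: -log(x) + 3*log(x + 4) - 4*atan(x/3)/3.


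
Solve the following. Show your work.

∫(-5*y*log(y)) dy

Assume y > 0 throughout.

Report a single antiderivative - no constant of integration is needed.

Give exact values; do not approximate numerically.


Step 1. Integrate ∫(-5*y*log(y)) dy by parts with u = log(y), dv = (-5*y) dy, so v = -5*y**2/2 [assuming y > 0]: now -5*y**2*log(y)/2 + ∫(5*y/2) dy.
Step 2. Evaluate the standard form: now -5*y**2*log(y)/2 + 5*y**2/4.
Answer: -5*y**2*log(y)/2 + 5*y**2/4.


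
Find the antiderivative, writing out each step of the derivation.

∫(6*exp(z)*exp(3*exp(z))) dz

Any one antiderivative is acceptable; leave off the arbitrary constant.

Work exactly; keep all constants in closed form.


Step 1. Substitute u = exp(z), turning ∫(6*exp(z)*exp(3*exp(z))) dz into ∫(6*exp(3*u)) du: now ∫(6*exp(3*u)) du.
Step 2. Evaluate the standard form: now 2*exp(3*u).
Step 3. Substitute back u = exp(z): now 2*exp(3*exp(z)).
Answer: 2*exp(3*exp(z)).


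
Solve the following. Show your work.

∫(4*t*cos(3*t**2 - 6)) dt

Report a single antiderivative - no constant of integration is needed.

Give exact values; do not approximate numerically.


Step 1. Substitute u = t**2 - 2, turning ∫(4*t*cos(3*t**2 - 6)) dt into ∫(2*cos(3*u)) du: now ∫(2*cos(3*u)) du.
Step 2. Evaluate the standard form: now 2*sin(3*u)/3.
Step 3. Substitute back u = t**2 - 2: now 2*sin(3*t**2 - 6)/3.
Answer: 2*sin(3*t**2 - 6)/3.


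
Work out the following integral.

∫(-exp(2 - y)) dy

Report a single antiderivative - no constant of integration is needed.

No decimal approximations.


Answer: exp(2 - y).


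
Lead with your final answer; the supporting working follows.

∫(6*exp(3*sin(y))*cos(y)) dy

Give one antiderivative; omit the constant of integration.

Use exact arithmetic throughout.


The answer is 2*exp(3*sin(y)).
Step 1. Substitute u = sin(y), turning ∫(6*exp(3*sin(y))*cos(y)) dy into ∫(6*exp(3*u)) du: now ∫(6*exp(3*u)) du.
Step 2. Evaluate the standard form: now 2*exp(3*u).
Step 3. Substitute back u = sin(y): now 2*exp(3*sin(y)).
Answer: 2*exp(3*sin(y)).


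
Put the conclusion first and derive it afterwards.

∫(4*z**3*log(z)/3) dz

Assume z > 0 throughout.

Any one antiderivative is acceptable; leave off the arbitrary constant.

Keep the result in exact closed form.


The answer is z**4*log(z)/3 - z**4/12.
Step 1. Integrate ∫(4*z**3*log(z)/3) dz by parts with u = log(z), dv = (4*z**3/3) dz, so v = z**4/3 [assuming z > 0]: now z**4*log(z)/3 + ∫(-z**3/3) dz.
Step 2. Evaluate the standard form: now z**4*log(z)/3 - z**4/12.
Answer: z**4*log(z)/3 - z**4/12.


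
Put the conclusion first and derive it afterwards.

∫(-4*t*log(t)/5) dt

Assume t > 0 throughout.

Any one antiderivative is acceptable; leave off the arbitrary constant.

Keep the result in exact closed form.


The answer is -2*t**2*log(t)/5 + t**2/5.
Step 1. Integrate ∫(-4*t*log(t)/5) dt by parts with u = log(t), dv = (-4*t/5) dt, so v = -2*t**2/5 [assuming t > 0]: now -2*t**2*log(t)/5 + ∫(2*t/5) dt.
Step 2. Evaluate the standard form: now -2*t**2*log(t)/5 + t**2/5.
Answer: -2*t**2*log(t)/5 + t**2/5.


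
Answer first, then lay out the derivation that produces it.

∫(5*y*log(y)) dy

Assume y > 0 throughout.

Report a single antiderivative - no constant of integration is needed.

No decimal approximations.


The answer is 5*y**2*log(y)/2 - 5*y**2/4.
Step 1. Integrate ∫(5*y*log(y)) dy by parts with u = log(y), dv = (5*y) dy, so v = 5*y**2/2 [assuming y > 0]: now 5*y**2*log(y)/2 + ∫(-5*y/2) dy.
Step 2. Evaluate the standard form: now 5*y**2*log(y)/2 - 5*y**2/4.
Answer: 5*y**2*log(y)/2 - 5*y**2/4.


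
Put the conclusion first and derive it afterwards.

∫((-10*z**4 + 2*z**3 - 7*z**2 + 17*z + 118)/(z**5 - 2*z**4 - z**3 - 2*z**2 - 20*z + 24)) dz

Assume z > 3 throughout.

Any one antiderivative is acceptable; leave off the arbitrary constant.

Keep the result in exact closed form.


The answer is -5*log(z - 3) - 4*log(z - 1) - log(z + 2) - atan(z/2)/2.
Step 1. Decompose ∫((-10*z**4 + 2*z**3 - 7*z**2 + 17*z + 118)/(z**5 - 2*z**4 - z**3 - 2*z**2 - 20*z + 24)) dz by partial fractions, (-10*z**4 + 2*z**3 - 7*z**2 + 17*z + 118)/(z**5 - 2*z**4 - z**3 - 2*z**2 - 20*z + 24) = -1/(z**2 + 4) - 1/(z + 2) - 4/(z - 1) - 5/(z - 3): now ∫(-5/(z - 3)) dz + ∫(-4/(z - 1)) dz + ∫(-1/(z + 2)) dz + ∫(-1/(z**2 + 4)) dz.
Step 2. Evaluate the standard form [assuming z > 3]: now -5*log(z - 3) + ∫(-4/(z - 1)) dz + ∫(-1/(z + 2)) dz + ∫(-1/(z**2 + 4)) dz.
Step 3. Evaluate the standard form [assuming z > -2]: now -5*log(z - 3) - log(z + 2) + ∫(-4/(z - 1)) dz + ∫(-1/(z**2 + 4)) dz.
Step 4. Evaluate the standard form [assuming z > 1]: now -5*log(z - 3) - 4*log(z - 1) - log(z + 2) + ∫(-1/(z**2 + 4)) dz.
Step 5. Evaluate the standard form: now -5*log(z - 3) - 4*log(z - 1) - log(z + 2) - atan(z/2)/2.
Answer: -5*log(z - 3) - 4*log(z - 1) - log(z + 2) - atan(z/2)/2.


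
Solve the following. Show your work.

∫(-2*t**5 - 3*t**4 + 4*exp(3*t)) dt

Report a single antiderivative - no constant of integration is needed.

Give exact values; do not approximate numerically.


Step 1. Rewrite: now ∫(-3*t**4) dt + ∫(-2*t**5) dt + ∫(4*exp(3*t)) dt.
Step 2. Evaluate the standard form: now -3*t**5/5 + ∫(-2*t**5) dt + ∫(4*exp(3*t)) dt.
Step 3. Evaluate the standard form: now -t**6/3 - 3*t**5/5 + ∫(4*exp(3*t)) dt.
Step 4. Evaluate the standard form: now -t**6/3 - 3*t**5/5 + 4*exp(3*t)/3.
Answer: -t**6/3 - 3*t**5/5 + 4*exp(3*t)/3.


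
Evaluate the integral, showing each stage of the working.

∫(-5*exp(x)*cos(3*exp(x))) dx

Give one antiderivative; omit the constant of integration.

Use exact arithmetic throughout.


Step 1. Substitute u = exp(x), turning ∫(-5*exp(x)*cos(3*exp(x))) dx into ∫(-5*cos(3*u)) du: now ∫(-5*cos(3*u)) du.
Step 2. Evaluate the standard form: now -5*sin(3*u)/3.
Step 3. Substitute back u = exp(x): now -5*sin(3*exp(x))/3.
Answer: -5*sin(3*exp(x))/3.


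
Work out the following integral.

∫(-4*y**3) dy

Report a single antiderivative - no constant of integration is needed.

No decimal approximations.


Answer: -y**4.


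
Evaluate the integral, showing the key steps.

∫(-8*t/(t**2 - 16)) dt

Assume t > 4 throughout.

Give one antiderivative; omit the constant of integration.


Step 1. Decompose ∫(-8*t/(t**2 - 16)) dt by partial fractions, -8*t/(t**2 - 16) = -4/(t + 4) - 4/(t - 4): now ∫(-4/(t - 4)) dt + ∫(-4/(t + 4)) dt.
Step 2. Evaluate the standard form [assuming t > -4]: now -4*log(t + 4) + ∫(-4/(t - 4)) dt.
Step 3. Evaluate the standard form [assuming t > 4]: now -4*log(t - 4) - 4*log(t + 4).
Answer: -4*log(t - 4) - 4*log(t + 4).


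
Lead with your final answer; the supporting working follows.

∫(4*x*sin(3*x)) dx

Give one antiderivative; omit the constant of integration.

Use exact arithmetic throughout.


The answer is -4*x*cos(3*x)/3 + 4*sin(3*x)/9.
Step 1. Integrate ∫(4*x*sin(3*x)) dx by parts with u = x, dv = (4*sin(3*x)) dx, so v = -4*cos(3*x)/3: now -4*x*cos(3*x)/3 + ∫(4*cos(3*x)/3) dx.
Step 2. Evaluate the standard form: now -4*x*cos(3*x)/3 + 4*sin(3*x)/9.
Answer: -4*x*cos(3*x)/3 + 4*sin(3*x)/9.


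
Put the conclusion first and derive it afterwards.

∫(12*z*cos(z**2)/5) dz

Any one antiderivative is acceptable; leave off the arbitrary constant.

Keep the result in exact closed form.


The answer is 6*sin(z**2)/5.
Step 1. Substitute u = z**2, turning ∫(12*z*cos(z**2)/5) dz into ∫(6*cos(u)/5) du: now ∫(6*cos(u)/5) du.
Step 2. Evaluate the standard form: now 6*sin(u)/5.
Step 3. Substitute back u = z**2: now 6*sin(z**2)/5.
Answer: 6*sin(z**2)/5.


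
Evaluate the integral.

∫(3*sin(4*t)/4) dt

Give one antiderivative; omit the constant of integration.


Answer: -3*cos(4*t)/16.


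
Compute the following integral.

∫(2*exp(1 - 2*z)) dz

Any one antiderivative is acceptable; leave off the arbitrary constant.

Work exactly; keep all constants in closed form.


Answer: -exp(1 - 2*z).


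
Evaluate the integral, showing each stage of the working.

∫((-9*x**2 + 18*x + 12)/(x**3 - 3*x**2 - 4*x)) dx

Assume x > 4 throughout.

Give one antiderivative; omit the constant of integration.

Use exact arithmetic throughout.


Step 1. Decompose ∫((-9*x**2 + 18*x + 12)/(x**3 - 3*x**2 - 4*x)) dx by partial fractions, (-9*x**2 + 18*x + 12)/(x**3 - 3*x**2 - 4*x) = -3/(x + 1) - 3/(x - 4) - 3/x: now ∫(-3/x) dx + ∫(-3/(x - 4)) dx + ∫(-3/(x + 1)) dx.
Step 2. Evaluate the standard form [assuming x > 0]: now -3*log(x) + ∫(-3/(x - 4)) dx + ∫(-3/(x + 1)) dx.
Step 3. Evaluate the standard form [assuming x > 4]: now -3*log(x) - 3*log(x - 4) + ∫(-3/(x + 1)) dx.
Step 4. Evaluate the standard form [assuming x > -1]: now -3*log(x) - 3*log(x - 4) - 3*log(x + 1).
Answer: -3*log(x) - 3*log(x - 4) - 3*log(x + 1).


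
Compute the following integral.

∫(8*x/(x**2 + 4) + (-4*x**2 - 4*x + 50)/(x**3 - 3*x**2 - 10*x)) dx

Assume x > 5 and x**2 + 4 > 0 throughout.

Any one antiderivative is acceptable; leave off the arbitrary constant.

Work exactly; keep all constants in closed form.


Answer: -5*log(x) - 2*log(x - 5) + 3*log(x + 2) + 4*log(x**2 + 4).


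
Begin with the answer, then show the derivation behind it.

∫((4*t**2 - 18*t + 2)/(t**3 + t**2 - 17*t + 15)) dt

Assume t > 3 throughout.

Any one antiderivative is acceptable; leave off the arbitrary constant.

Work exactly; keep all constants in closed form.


The answer is -log(t - 3) + log(t - 1) + 4*log(t + 5).
Step 1. Decompose ∫((4*t**2 - 18*t + 2)/(t**3 + t**2 - 17*t + 15)) dt by partial fractions, (4*t**2 - 18*t + 2)/(t**3 + t**2 - 17*t + 15) = 4/(t + 5) + 1/(t - 1) - 1/(t - 3): now ∫(-1/(t - 3)) dt + ∫(1/(t - 1)) dt + ∫(4/(t + 5)) dt.
Step 2. Evaluate the standard form [assuming t > 3]: now -log(t - 3) + ∫(1/(t - 1)) dt + ∫(4/(t + 5)) dt.
Step 3. Evaluate the standard form [assuming t > 1]: now -log(t - 3) + log(t - 1) + ∫(4/(t + 5)) dt.
Step 4. Evaluate the standard form [assuming t > -5]: now -log(t - 3) + log(t - 1) + 4*log(t + 5).
Answer: -log(t - 3) + log(t - 1) + 4*log(t + 5).


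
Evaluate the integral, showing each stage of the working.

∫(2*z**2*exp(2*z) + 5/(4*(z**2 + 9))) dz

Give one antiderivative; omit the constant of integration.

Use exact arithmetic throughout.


Step 1. Rewrite: now ∫(2*z**2*exp(2*z)) dz + ∫(5/(4*(z**2 + 9))) dz.
Step 2. Evaluate the standard form: now 5*atan(z/3)/12 + ∫(2*z**2*exp(2*z)) dz.
Step 3. Integrate ∫(2*z**2*exp(2*z)) dz by parts with u = z**2, dv = (2*exp(2*z)) dz, so v = exp(2*z): now z**2*exp(2*z) + 5*atan(z/3)/12 + ∫(-2*z*exp(2*z)) dz.
Step 4. Integrate ∫(-2*z*exp(2*z)) dz by parts with u = z, dv = (-2*exp(2*z)) dz, so v = -exp(2*z): now z**2*exp(2*z) - z*exp(2*z) + 5*atan(z/3)/12 + ∫(exp(2*z)) dz.
Step 5. Evaluate the standard form: now z**2*exp(2*z) - z*exp(2*z) + exp(2*z)/2 + 5*atan(z/3)/12.
Answer: z**2*exp(2*z) - z*exp(2*z) + exp(2*z)/2 + 5*atan(z/3)/12.


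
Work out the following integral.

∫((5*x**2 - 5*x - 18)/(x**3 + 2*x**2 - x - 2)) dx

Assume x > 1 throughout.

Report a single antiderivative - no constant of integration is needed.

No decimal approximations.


Answer: -3*log(x - 1) + 4*log(x + 1) + 4*log(x + 2).


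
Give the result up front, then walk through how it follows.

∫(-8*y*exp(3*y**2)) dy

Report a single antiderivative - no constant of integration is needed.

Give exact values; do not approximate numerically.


The answer is -4*exp(3*y**2)/3.
Step 1. Substitute u = y**2, turning ∫(-8*y*exp(3*y**2)) dy into ∫(-4*exp(3*u)) du: now ∫(-4*exp(3*u)) du.
Step 2. Evaluate the standard form: now -4*exp(3*u)/3.
Step 3. Substitute back u = y**2: now -4*exp(3*y**2)/3.
Answer: -4*exp(3*y**2)/3.


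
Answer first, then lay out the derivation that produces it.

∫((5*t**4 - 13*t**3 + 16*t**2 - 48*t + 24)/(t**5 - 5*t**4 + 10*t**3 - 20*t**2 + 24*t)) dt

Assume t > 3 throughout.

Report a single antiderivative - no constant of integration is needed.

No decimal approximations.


The answer is log(t) + 2*log(t - 3) + 2*log(t - 2) + atan(t/2).
Step 1. Decompose ∫((5*t**4 - 13*t**3 + 16*t**2 - 48*t + 24)/(t**5 - 5*t**4 + 10*t**3 - 20*t**2 + 24*t)) dt by partial fractions, (5*t**4 - 13*t**3 + 16*t**2 - 48*t + 24)/(t**5 - 5*t**4 + 10*t**3 - 20*t**2 + 24*t) = 2/(t**2 + 4) + 2/(t - 2) + 2/(t - 3) + 1/t: now ∫(1/t) dt + ∫(2/(t - 3)) dt + ∫(2/(t - 2)) dt + ∫(2/(t**2 + 4)) dt.
Step 2. Evaluate the standard form [assuming t > 3]: now 2*log(t - 3) + ∫(1/t) dt + ∫(2/(t - 2)) dt + ∫(2/(t**2 + 4)) dt.
Step 3. Evaluate the standard form [assuming t > 0]: now log(t) + 2*log(t - 3) + ∫(2/(t - 2)) dt + ∫(2/(t**2 + 4)) dt.
Step 4. Evaluate the standard form [assuming t > 2]: now log(t) + 2*log(t - 3) + 2*log(t - 2) + ∫(2/(t**2 + 4)) dt.
Step 5. Evaluate the standard form: now log(t) + 2*log(t - 3) + 2*log(t - 2) + atan(t/2).
Answer: log(t) + 2*log(t - 3) + 2*log(t - 2) + atan(t/2).


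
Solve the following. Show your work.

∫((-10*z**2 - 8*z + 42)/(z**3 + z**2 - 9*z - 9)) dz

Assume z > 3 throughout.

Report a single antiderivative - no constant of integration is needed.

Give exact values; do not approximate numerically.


Step 1. Decompose ∫((-10*z**2 - 8*z + 42)/(z**3 + z**2 - 9*z - 9)) dz by partial fractions, (-10*z**2 - 8*z + 42)/(z**3 + z**2 - 9*z - 9) = -2/(z + 3) - 5/(z + 1) - 3/(z - 3): now ∫(-3/(z - 3)) dz + ∫(-5/(z + 1)) dz + ∫(-2/(z + 3)) dz.
Step 2. Evaluate the standard form [assuming z > -3]: now -2*log(z + 3) + ∫(-3/(z - 3)) dz + ∫(-5/(z + 1)) dz.
Step 3. Evaluate the standard form [assuming z > -1]: now -5*log(z + 1) - 2*log(z + 3) + ∫(-3/(z - 3)) dz.
Step 4. Evaluate the standard form [assuming z > 3]: now -3*log(z - 3) - 5*log(z + 1) - 2*log(z + 3).
Answer: -3*log(z - 3) - 5*log(z + 1) - 2*log(z + 3).


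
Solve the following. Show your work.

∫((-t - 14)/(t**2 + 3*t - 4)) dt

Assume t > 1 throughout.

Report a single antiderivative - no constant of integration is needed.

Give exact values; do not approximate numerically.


Step 1. Decompose ∫((-t - 14)/(t**2 + 3*t - 4)) dt by partial fractions, (-t - 14)/(t**2 + 3*t - 4) = 2/(t + 4) - 3/(t - 1): now ∫(-3/(t - 1)) dt + ∫(2/(t + 4)) dt.
Step 2. Evaluate the standard form [assuming t > -4]: now 2*log(t + 4) + ∫(-3/(t - 1)) dt.
Step 3. Evaluate the standard form [assuming t > 1]: now -3*log(t - 1) + 2*log(t + 4).
Answer: -3*log(t - 1) + 2*log(t + 4).


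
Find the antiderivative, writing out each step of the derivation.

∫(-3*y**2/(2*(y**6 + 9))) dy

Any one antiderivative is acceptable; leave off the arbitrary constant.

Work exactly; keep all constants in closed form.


Step 1. Substitute u = y**3, turning ∫(-3*y**2/(2*(y**6 + 9))) dy into ∫(-1/(2*(u**2 + 9))) du: now ∫(-1/(2*(u**2 + 9))) du.
Step 2. Evaluate the standard form: now -atan(u/3)/6.
Step 3. Substitute back u = y**3: now -atan(y**3/3)/6.
Answer: -atan(y**3/3)/6.


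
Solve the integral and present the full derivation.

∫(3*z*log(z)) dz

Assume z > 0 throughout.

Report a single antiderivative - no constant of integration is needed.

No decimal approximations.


Step 1. Integrate ∫(3*z*log(z)) dz by parts with u = log(z), dv = (3*z) dz, so v = 3*z**2/2 [assuming z > 0]: now 3*z**2*log(z)/2 + ∫(-3*z/2) dz.
Step 2. Evaluate the standard form: now 3*z**2*log(z)/2 - 3*z**2/4.
Answer: 3*z**2*log(z)/2 - 3*z**2/4.


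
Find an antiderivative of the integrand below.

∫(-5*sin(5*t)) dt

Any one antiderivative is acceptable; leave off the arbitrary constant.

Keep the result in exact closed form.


Answer: cos(5*t).


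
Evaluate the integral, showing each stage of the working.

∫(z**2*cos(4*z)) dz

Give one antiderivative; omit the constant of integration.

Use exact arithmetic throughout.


Step 1. Integrate ∫(z**2*cos(4*z)) dz by parts with u = z**2, dv = (cos(4*z)) dz, so v = sin(4*z)/4: now z**2*sin(4*z)/4 + ∫(-z*sin(4*z)/2) dz.
Step 2. Integrate ∫(-z*sin(4*z)/2) dz by parts with u = z, dv = (-sin(4*z)/2) dz, so v = cos(4*z)/8: now z**2*sin(4*z)/4 + z*cos(4*z)/8 + ∫(-cos(4*z)/8) dz.
Step 3. Evaluate the standard form: now z**2*sin(4*z)/4 + z*cos(4*z)/8 - sin(4*z)/32.
Answer: z**2*sin(4*z)/4 + z*cos(4*z)/8 - sin(4*z)/32.


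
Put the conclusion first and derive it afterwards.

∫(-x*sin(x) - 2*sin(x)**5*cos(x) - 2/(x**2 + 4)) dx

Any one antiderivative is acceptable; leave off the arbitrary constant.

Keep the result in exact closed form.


The answer is x*cos(x) - sin(x)**6/3 - sin(x) - atan(x/2).
Step 1. Rewrite: now ∫(-x*sin(x)) dx + ∫(-2*sin(x)**5*cos(x)) dx + ∫(-2/(x**2 + 4)) dx.
Step 2. Evaluate the standard form: now -atan(x/2) + ∫(-x*sin(x)) dx + ∫(-2*sin(x)**5*cos(x)) dx.
Step 3. Substitute u = sin(x), turning ∫(-2*sin(x)**5*cos(x)) dx into ∫(-2*u**5) du: now -atan(x/2) + ∫(-2*u**5) du + ∫(-x*sin(x)) dx.
Step 4. Evaluate the standard form: now -u**6/3 - atan(x/2) + ∫(-x*sin(x)) dx.
Step 5. Substitute back u = sin(x): now -sin(x)**6/3 - atan(x/2) + ∫(-x*sin(x)) dx.
Step 6. Integrate ∫(-x*sin(x)) dx by parts with u = x, dv = (-sin(x)) dx, so v = cos(x): now x*cos(x) - sin(x)**6/3 - atan(x/2) + ∫(-cos(x)) dx.
Step 7. Evaluate the standard form: now x*cos(x) - sin(x)**6/3 - sin(x) - atan(x/2).
Answer: x*cos(x) - sin(x)**6/3 - sin(x) - atan(x/2).


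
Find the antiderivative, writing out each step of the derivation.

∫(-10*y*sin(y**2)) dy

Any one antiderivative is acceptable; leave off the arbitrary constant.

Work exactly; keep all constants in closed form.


Step 1. Substitute u = y**2, turning ∫(-10*y*sin(y**2)) dy into ∫(-5*sin(u)) du: now ∫(-5*sin(u)) du.
Step 2. Evaluate the standard form: now 5*cos(u).
Step 3. Substitute back u = y**2: now 5*cos(y**2).
Answer: 5*cos(y**2).


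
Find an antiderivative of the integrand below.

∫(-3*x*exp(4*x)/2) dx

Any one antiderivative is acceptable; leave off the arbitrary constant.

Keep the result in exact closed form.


Answer: -3*x*exp(4*x)/8 + 3*exp(4*x)/32.


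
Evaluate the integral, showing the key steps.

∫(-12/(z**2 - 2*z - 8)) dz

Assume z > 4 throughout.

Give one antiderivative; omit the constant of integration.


Step 1. Decompose ∫(-12/(z**2 - 2*z - 8)) dz by partial fractions, -12/(z**2 - 2*z - 8) = 2/(z + 2) - 2/(z - 4): now ∫(-2/(z - 4)) dz + ∫(2/(z + 2)) dz.
Step 2. Evaluate the standard form [assuming z > 4]: now -2*log(z - 4) + ∫(2/(z + 2)) dz.
Step 3. Evaluate the standard form [assuming z > -2]: now -2*log(z - 4) + 2*log(z + 2).
Answer: -2*log(z - 4) + 2*log(z + 2).


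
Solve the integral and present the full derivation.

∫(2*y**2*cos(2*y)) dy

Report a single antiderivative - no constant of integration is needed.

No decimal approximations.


Step 1. Integrate ∫(2*y**2*cos(2*y)) dy by parts with u = y**2, dv = (2*cos(2*y)) dy, so v = sin(2*y): now y**2*sin(2*y) + ∫(-2*y*sin(2*y)) dy.
Step 2. Integrate ∫(-2*y*sin(2*y)) dy by parts with u = y, dv = (-2*sin(2*y)) dy, so v = cos(2*y): now y**2*sin(2*y) + y*cos(2*y) + ∫(-cos(2*y)) dy.
Step 3. Evaluate the standard form: now y**2*sin(2*y) + y*cos(2*y) - sin(2*y)/2.
Answer: y**2*sin(2*y) + y*cos(2*y) - sin(2*y)/2.


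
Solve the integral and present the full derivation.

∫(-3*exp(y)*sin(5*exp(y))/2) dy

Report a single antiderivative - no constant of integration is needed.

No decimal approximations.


Step 1. Substitute u = exp(y), turning ∫(-3*exp(y)*sin(5*exp(y))/2) dy into ∫(-3*sin(5*u)/2) du: now ∫(-3*sin(5*u)/2) du.
Step 2. Evaluate the standard form: now 3*cos(5*u)/10.
Step 3. Substitute back u = exp(y): now 3*cos(5*exp(y))/10.
Answer: 3*cos(5*exp(y))/10.


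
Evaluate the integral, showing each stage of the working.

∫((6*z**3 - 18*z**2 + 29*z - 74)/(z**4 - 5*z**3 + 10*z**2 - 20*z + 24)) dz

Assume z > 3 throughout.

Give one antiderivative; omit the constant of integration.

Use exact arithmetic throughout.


Step 1. Decompose ∫((6*z**3 - 18*z**2 + 29*z - 74)/(z**4 - 5*z**3 + 10*z**2 - 20*z + 24)) dz by partial fractions, (6*z**3 - 18*z**2 + 29*z - 74)/(z**4 - 5*z**3 + 10*z**2 - 20*z + 24) = -1/(z**2 + 4) + 5/(z - 2) + 1/(z - 3): now ∫(1/(z - 3)) dz + ∫(5/(z - 2)) dz + ∫(-1/(z**2 + 4)) dz.
Step 2. Evaluate the standard form [assuming z > 2]: now 5*log(z - 2) + ∫(1/(z - 3)) dz + ∫(-1/(z**2 + 4)) dz.
Step 3. Evaluate the standard form [assuming z > 3]: now log(z - 3) + 5*log(z - 2) + ∫(-1/(z**2 + 4)) dz.
Step 4. Evaluate the standard form: now log(z - 3) + 5*log(z - 2) - atan(z/2)/2.
Answer: log(z - 3) + 5*log(z - 2) - atan(z/2)/2.
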